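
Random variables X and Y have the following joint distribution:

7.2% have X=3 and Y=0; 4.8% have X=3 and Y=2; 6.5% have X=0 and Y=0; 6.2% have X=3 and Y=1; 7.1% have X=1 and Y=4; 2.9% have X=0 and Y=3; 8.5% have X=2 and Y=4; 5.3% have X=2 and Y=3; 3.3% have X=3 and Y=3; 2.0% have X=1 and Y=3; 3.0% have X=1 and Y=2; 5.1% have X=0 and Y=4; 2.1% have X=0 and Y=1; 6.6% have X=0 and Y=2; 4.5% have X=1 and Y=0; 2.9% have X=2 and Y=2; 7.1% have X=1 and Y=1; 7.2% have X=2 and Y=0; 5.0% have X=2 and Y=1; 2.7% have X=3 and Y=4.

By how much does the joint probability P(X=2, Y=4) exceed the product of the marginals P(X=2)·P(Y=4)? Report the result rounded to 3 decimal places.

0.017

P(X=2) = 0.072 + 0.050 + 0.029 + 0.053 + 0.085 = 0.289.
P(Y=4) = 0.051 + 0.071 + 0.085 + 0.027 = 0.234.
P(X=2, Y=4) − P(X=2)P(Y=4) = 0.085 − 0.289×0.234 = 0.017.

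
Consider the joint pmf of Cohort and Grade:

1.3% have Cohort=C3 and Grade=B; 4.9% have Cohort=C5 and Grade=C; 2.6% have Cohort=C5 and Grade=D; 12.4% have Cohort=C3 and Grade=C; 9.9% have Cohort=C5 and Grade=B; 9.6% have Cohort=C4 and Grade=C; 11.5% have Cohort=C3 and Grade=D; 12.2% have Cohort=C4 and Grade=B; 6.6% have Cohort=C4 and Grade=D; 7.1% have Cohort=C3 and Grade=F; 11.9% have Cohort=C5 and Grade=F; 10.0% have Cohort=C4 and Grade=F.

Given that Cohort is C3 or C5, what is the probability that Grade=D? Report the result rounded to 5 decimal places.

P(Cohort=C3) = 0.013 + 0.124 + 0.115 + 0.071 = 0.323.
P(Cohort=C5) = 0.099 + 0.049 + 0.026 + 0.119 = 0.293.
P(Cohort ∈ {C3, C5}) = 0.323 + 0.293 = 0.616; P(Grade=D, Cohort ∈ {C3, C5}) = 0.115 + 0.026 = 0.141.
P(Grade=D | Cohort ∈ {C3, C5}) = 0.141/0.616 = 0.22890.

0.22890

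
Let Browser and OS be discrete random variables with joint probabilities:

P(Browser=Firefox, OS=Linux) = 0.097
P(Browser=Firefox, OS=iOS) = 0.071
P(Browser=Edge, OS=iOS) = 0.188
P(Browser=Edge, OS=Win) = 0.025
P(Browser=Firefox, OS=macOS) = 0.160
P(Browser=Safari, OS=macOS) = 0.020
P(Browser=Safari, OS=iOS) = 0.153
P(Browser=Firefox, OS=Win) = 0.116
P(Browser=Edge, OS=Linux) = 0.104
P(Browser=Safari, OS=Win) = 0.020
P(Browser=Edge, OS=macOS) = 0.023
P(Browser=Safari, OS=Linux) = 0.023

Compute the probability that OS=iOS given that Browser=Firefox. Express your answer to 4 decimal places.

0.1599

P(Browser=Firefox) = 0.116 + 0.160 + 0.097 + 0.071 = 0.444.
P(OS=iOS | Browser=Firefox) = 0.071/0.444 = 0.1599.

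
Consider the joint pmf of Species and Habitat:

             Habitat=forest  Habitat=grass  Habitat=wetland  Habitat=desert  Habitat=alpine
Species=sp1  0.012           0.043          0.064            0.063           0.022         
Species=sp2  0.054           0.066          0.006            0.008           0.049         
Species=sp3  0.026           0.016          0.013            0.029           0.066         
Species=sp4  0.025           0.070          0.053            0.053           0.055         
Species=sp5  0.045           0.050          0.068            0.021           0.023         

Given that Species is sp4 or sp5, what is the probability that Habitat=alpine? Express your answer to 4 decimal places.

P(Species=sp4) = 0.025 + 0.070 + 0.053 + 0.053 + 0.055 = 0.256.
P(Species=sp5) = 0.045 + 0.050 + 0.068 + 0.021 + 0.023 = 0.207.
P(Species ∈ {sp4, sp5}) = 0.256 + 0.207 = 0.463; P(Habitat=alpine, Species ∈ {sp4, sp5}) = 0.055 + 0.023 = 0.078.
P(Habitat=alpine | Species ∈ {sp4, sp5}) = 0.078/0.463 = 0.1685.

0.1685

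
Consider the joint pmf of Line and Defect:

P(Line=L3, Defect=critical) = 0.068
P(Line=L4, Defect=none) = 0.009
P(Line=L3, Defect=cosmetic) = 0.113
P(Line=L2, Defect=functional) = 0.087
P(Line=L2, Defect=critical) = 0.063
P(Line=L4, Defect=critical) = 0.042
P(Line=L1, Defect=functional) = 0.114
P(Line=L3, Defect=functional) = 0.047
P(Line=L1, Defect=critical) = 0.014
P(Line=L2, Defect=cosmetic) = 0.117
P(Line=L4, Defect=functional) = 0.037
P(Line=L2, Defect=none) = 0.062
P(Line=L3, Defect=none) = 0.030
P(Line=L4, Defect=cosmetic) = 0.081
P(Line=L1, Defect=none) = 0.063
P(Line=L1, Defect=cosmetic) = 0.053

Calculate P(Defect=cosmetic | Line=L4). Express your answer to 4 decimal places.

0.4793

P(Line=L4) = 0.009 + 0.081 + 0.037 + 0.042 = 0.169.
P(Defect=cosmetic | Line=L4) = 0.081/0.169 = 0.4793.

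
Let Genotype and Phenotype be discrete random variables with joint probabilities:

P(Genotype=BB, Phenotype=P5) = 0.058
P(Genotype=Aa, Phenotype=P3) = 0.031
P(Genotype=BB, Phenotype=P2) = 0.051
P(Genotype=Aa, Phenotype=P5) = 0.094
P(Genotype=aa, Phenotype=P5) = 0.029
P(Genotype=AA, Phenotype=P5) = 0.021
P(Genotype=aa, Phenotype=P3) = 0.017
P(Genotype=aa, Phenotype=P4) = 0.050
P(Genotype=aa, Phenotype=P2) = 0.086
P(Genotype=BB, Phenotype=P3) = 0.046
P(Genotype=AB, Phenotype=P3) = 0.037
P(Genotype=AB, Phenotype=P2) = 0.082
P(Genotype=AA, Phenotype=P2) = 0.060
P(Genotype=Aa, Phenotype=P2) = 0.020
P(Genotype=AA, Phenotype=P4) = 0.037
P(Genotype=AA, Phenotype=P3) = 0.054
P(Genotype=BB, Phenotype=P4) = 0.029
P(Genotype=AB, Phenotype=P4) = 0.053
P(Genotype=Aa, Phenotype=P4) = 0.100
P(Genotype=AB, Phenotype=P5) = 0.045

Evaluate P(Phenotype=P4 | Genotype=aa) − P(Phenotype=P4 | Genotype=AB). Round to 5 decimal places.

P(Genotype=aa) = 0.086 + 0.017 + 0.050 + 0.029 = 0.182; P(Phenotype=P4 | Genotype=aa) = 0.050/0.182 = 0.274725.
P(Genotype=AB) = 0.082 + 0.037 + 0.053 + 0.045 = 0.217; P(Phenotype=P4 | Genotype=AB) = 0.053/0.217 = 0.244240.
Difference = 0.03049.

0.03049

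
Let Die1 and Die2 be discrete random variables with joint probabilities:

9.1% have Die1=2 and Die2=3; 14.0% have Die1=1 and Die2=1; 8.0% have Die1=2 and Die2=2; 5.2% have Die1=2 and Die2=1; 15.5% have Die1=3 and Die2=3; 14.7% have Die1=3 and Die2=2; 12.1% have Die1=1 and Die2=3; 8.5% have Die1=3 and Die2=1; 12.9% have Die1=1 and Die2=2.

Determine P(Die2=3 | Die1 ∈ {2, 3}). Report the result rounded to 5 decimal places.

P(Die1=2) = 0.052 + 0.080 + 0.091 = 0.223.
P(Die1=3) = 0.085 + 0.147 + 0.155 = 0.387.
P(Die1 ∈ {2, 3}) = 0.223 + 0.387 = 0.610; P(Die2=3, Die1 ∈ {2, 3}) = 0.091 + 0.155 = 0.246.
P(Die2=3 | Die1 ∈ {2, 3}) = 0.246/0.610 = 0.40328.

0.40328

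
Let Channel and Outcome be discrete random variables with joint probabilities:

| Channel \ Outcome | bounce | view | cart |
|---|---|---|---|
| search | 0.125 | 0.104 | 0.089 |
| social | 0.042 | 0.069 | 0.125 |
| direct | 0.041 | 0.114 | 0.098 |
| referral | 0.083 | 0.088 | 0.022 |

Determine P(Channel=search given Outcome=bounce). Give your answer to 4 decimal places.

0.4296

P(Outcome=bounce) = 0.125 + 0.042 + 0.041 + 0.083 = 0.291.
P(Channel=search | Outcome=bounce) = 0.125/0.291 = 0.4296.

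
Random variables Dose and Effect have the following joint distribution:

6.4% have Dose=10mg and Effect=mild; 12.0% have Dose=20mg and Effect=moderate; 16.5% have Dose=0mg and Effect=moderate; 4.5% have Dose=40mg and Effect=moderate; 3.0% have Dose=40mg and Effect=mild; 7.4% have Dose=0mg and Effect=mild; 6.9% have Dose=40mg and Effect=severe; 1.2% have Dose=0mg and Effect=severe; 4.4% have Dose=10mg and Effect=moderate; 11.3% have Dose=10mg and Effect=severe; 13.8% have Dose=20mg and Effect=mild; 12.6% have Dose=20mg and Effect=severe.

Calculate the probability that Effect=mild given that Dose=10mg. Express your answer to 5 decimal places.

P(Dose=10mg) = 0.064 + 0.044 + 0.113 = 0.221.
P(Effect=mild | Dose=10mg) = 0.064/0.221 = 0.28959.

0.28959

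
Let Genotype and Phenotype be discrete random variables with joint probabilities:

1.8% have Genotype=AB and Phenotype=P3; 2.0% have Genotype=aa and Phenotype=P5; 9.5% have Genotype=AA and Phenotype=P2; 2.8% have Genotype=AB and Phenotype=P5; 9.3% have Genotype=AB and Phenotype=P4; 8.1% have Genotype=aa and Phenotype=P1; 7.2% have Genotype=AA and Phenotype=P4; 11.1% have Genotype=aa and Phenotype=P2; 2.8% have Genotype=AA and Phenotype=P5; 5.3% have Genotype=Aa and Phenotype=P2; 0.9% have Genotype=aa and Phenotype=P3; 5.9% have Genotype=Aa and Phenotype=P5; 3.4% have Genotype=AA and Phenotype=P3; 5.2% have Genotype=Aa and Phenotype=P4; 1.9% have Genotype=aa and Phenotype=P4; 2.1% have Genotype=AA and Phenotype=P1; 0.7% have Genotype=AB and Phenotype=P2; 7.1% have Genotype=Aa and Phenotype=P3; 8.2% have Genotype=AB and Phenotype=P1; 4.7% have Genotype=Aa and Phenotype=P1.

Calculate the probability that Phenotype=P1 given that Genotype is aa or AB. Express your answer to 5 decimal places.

0.34829

P(Genotype=aa) = 0.081 + 0.111 + 0.009 + 0.019 + 0.020 = 0.240.
P(Genotype=AB) = 0.082 + 0.007 + 0.018 + 0.093 + 0.028 = 0.228.
P(Genotype ∈ {aa, AB}) = 0.240 + 0.228 = 0.468; P(Phenotype=P1, Genotype ∈ {aa, AB}) = 0.081 + 0.082 = 0.163.
P(Phenotype=P1 | Genotype ∈ {aa, AB}) = 0.163/0.468 = 0.34829.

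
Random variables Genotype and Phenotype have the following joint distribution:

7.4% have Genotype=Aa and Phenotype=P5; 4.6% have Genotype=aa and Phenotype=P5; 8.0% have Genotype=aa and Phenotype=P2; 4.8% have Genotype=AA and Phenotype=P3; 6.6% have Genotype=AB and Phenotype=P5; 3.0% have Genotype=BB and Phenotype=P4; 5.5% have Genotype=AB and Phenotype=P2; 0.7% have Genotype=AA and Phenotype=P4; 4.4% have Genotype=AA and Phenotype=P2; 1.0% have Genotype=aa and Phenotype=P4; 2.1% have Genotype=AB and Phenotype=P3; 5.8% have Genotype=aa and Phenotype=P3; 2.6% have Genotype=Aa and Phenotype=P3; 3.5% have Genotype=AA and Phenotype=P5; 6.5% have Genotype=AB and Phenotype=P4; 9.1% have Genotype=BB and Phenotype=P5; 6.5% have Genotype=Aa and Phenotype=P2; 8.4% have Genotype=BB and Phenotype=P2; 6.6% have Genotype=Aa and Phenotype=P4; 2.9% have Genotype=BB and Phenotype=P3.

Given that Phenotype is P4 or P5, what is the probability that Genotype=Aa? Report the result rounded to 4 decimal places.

P(Phenotype=P4) = 0.007 + 0.066 + 0.010 + 0.065 + 0.030 = 0.178.
P(Phenotype=P5) = 0.035 + 0.074 + 0.046 + 0.066 + 0.091 = 0.312.
P(Phenotype ∈ {P4, P5}) = 0.178 + 0.312 = 0.490; P(Genotype=Aa, Phenotype ∈ {P4, P5}) = 0.066 + 0.074 = 0.140.
P(Genotype=Aa | Phenotype ∈ {P4, P5}) = 0.140/0.490 = 0.2857.

0.2857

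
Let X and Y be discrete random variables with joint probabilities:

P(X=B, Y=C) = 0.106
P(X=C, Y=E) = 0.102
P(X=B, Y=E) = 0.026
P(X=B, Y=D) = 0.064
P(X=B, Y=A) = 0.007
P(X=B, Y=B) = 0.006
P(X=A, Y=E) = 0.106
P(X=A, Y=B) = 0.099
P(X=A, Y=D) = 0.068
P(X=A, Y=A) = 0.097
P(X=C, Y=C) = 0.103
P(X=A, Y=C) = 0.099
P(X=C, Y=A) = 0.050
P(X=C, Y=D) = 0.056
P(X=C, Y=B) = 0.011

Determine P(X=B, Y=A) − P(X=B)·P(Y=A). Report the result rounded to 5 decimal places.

P(X=B) = 0.007 + 0.006 + 0.106 + 0.064 + 0.026 = 0.209.
P(Y=A) = 0.097 + 0.007 + 0.050 = 0.154.
P(X=B, Y=A) − P(X=B)P(Y=A) = 0.007 − 0.209×0.154 = -0.02519.

-0.02519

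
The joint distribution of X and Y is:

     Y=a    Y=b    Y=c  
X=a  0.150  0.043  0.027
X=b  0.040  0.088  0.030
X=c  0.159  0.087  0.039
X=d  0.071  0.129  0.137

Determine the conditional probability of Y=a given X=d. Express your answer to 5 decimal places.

P(X=d) = 0.071 + 0.129 + 0.137 = 0.337.
P(Y=a | X=d) = 0.071/0.337 = 0.21068.

0.21068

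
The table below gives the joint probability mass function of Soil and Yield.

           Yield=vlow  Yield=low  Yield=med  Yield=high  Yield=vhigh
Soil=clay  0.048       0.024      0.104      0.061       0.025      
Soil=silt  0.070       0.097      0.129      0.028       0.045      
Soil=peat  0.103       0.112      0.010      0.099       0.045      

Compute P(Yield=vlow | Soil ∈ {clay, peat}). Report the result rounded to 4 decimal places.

P(Soil=clay) = 0.048 + 0.024 + 0.104 + 0.061 + 0.025 = 0.262.
P(Soil=peat) = 0.103 + 0.112 + 0.010 + 0.099 + 0.045 = 0.369.
P(Soil ∈ {clay, peat}) = 0.262 + 0.369 = 0.631; P(Yield=vlow, Soil ∈ {clay, peat}) = 0.048 + 0.103 = 0.151.
P(Yield=vlow | Soil ∈ {clay, peat}) = 0.151/0.631 = 0.2393.

0.2393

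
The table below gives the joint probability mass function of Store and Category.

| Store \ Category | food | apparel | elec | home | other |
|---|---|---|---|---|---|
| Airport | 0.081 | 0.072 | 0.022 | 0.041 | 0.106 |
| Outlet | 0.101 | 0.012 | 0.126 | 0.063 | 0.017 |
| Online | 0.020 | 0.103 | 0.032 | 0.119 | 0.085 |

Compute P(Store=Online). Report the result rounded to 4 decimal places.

0.3590

P(Store=Online) = 0.020 + 0.103 + 0.032 + 0.119 + 0.085 = 0.359.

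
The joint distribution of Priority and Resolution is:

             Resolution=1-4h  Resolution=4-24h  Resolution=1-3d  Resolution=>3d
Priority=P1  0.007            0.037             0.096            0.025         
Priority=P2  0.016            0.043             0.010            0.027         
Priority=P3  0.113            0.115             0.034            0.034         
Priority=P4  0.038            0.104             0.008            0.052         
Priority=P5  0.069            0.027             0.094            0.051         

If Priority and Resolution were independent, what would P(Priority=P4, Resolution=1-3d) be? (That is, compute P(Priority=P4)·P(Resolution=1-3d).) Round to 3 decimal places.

P(Priority=P4) = 0.038 + 0.104 + 0.008 + 0.052 = 0.202.
P(Resolution=1-3d) = 0.096 + 0.010 + 0.034 + 0.008 + 0.094 = 0.242.
Product: 0.202 × 0.242 = 0.049.

0.049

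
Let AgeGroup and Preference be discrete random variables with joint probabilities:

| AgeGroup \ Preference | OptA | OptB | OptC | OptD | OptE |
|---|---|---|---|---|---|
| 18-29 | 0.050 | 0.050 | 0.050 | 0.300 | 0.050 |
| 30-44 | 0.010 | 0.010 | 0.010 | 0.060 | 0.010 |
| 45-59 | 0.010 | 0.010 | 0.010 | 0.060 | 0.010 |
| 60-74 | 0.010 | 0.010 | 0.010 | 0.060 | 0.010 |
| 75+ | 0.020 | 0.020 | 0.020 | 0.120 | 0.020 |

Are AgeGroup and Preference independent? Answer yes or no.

Every cell satisfies P(AgeGroup,Preference) = P(AgeGroup)·P(Preference). For instance P(AgeGroup=60-74) = 0.100, P(Preference=OptC) = 0.100, and 0.100×0.100 = 0.010 matches the joint entry. So AgeGroup and Preference are independent.

yes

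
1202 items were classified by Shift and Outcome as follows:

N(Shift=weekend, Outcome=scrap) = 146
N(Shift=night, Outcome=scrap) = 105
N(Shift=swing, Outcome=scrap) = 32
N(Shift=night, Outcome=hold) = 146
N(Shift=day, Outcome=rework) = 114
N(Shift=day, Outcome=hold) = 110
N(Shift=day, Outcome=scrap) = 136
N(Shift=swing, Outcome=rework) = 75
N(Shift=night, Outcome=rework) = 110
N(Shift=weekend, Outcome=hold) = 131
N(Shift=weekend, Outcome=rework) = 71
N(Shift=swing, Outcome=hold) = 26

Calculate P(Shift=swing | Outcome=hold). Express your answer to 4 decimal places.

0.0630

Total with Outcome=hold: 110 + 26 + 146 + 131 = 413.
P(Shift=swing | Outcome=hold) = 26/413 = 0.0630.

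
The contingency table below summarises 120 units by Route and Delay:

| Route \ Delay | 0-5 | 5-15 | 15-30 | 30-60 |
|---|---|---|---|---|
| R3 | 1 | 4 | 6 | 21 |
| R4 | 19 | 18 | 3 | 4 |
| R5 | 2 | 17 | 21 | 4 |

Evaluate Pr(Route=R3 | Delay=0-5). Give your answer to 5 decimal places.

0.04545

Total with Delay=0-5: 1 + 19 + 2 = 22.
P(Route=R3 | Delay=0-5) = 1/22 = 0.04545.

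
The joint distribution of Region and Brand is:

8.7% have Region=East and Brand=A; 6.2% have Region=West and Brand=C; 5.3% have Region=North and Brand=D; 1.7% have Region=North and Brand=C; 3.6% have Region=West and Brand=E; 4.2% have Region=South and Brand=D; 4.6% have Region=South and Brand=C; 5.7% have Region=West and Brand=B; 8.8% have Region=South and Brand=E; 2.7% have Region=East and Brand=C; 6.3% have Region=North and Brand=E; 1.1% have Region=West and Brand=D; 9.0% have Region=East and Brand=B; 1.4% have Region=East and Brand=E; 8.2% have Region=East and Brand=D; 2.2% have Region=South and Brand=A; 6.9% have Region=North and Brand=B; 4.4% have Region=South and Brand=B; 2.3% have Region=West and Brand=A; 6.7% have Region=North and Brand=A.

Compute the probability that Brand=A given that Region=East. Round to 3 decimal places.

P(Region=East) = 0.087 + 0.090 + 0.027 + 0.082 + 0.014 = 0.300.
P(Brand=A | Region=East) = 0.087/0.300 = 0.290.

0.290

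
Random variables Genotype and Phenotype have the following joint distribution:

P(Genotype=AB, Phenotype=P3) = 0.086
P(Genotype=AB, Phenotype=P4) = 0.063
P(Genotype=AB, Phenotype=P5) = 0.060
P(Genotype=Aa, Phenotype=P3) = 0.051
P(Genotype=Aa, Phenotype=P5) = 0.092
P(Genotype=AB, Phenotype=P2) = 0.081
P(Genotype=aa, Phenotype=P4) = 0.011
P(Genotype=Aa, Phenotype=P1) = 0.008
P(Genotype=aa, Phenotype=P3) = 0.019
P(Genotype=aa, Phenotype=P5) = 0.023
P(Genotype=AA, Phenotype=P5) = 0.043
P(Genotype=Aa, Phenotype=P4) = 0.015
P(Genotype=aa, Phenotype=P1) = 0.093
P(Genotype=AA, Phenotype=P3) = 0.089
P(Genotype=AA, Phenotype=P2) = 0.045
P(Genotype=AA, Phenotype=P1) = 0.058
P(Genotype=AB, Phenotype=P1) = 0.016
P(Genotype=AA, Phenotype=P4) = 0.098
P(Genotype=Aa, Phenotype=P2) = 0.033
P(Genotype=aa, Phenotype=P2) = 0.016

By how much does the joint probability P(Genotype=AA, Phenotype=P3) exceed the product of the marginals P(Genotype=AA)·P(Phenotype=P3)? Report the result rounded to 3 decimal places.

P(Genotype=AA) = 0.058 + 0.045 + 0.089 + 0.098 + 0.043 = 0.333.
P(Phenotype=P3) = 0.089 + 0.051 + 0.019 + 0.086 = 0.245.
P(Genotype=AA, Phenotype=P3) − P(Genotype=AA)P(Phenotype=P3) = 0.089 − 0.333×0.245 = 0.007.

0.007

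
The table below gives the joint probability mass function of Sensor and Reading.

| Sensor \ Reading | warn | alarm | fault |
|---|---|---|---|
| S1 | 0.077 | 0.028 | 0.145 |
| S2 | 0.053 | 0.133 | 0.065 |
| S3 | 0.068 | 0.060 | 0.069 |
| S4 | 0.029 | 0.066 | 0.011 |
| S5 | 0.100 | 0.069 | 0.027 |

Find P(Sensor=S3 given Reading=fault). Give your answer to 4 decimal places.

0.2177

P(Reading=fault) = 0.145 + 0.065 + 0.069 + 0.011 + 0.027 = 0.317.
P(Sensor=S3 | Reading=fault) = 0.069/0.317 = 0.2177.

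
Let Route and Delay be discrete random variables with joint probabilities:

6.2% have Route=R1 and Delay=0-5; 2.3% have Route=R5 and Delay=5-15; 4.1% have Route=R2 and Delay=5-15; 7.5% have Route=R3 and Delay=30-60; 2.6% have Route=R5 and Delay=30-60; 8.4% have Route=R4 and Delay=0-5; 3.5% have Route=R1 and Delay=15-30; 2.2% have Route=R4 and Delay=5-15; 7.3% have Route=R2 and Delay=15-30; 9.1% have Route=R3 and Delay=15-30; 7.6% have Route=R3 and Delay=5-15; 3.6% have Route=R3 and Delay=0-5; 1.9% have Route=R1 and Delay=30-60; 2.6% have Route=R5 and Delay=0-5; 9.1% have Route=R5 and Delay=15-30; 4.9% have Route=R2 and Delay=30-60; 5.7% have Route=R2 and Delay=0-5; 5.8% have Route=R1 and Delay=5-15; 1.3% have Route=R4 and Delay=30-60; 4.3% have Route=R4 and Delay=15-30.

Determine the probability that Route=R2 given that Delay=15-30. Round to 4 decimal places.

0.2192

P(Delay=15-30) = 0.035 + 0.073 + 0.091 + 0.043 + 0.091 = 0.333.
P(Route=R2 | Delay=15-30) = 0.073/0.333 = 0.2192.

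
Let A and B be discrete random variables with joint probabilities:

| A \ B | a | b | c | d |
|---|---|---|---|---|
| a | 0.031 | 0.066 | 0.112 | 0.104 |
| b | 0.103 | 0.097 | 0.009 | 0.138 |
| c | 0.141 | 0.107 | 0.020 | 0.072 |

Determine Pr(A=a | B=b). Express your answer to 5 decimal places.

P(B=b) = 0.066 + 0.097 + 0.107 = 0.270.
P(A=a | B=b) = 0.066/0.270 = 0.24444.

0.24444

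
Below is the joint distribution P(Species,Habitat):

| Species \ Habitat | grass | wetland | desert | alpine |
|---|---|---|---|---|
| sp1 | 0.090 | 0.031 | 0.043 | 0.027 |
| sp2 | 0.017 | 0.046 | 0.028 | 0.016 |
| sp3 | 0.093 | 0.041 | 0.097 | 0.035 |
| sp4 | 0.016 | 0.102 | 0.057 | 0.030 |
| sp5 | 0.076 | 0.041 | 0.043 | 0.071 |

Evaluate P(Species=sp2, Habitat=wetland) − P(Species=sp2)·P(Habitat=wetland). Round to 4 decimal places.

P(Species=sp2) = 0.017 + 0.046 + 0.028 + 0.016 = 0.107.
P(Habitat=wetland) = 0.031 + 0.046 + 0.041 + 0.102 + 0.041 = 0.261.
P(Species=sp2, Habitat=wetland) − P(Species=sp2)P(Habitat=wetland) = 0.046 − 0.107×0.261 = 0.0181.

0.0181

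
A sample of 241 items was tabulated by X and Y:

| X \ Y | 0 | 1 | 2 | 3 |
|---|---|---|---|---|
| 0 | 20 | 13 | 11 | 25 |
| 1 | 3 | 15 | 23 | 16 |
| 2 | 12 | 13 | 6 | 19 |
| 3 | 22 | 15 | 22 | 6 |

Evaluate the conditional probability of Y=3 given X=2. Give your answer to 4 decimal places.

0.3800

Total with X=2: 12 + 13 + 6 + 19 = 50.
P(Y=3 | X=2) = 19/50 = 0.3800.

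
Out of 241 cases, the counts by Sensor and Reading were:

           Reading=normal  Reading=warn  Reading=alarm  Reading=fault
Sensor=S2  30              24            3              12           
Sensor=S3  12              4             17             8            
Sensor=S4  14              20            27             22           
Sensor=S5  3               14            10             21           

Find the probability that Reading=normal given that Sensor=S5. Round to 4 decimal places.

Total with Sensor=S5: 3 + 14 + 10 + 21 = 48.
P(Reading=normal | Sensor=S5) = 3/48 = 0.0625.

0.0625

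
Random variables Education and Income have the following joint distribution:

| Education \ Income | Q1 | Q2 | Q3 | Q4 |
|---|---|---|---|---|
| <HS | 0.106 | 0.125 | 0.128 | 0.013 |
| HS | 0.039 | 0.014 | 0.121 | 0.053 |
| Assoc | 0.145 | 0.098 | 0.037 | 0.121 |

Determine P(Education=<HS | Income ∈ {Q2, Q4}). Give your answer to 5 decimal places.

0.32547

P(Income=Q2) = 0.125 + 0.014 + 0.098 = 0.237.
P(Income=Q4) = 0.013 + 0.053 + 0.121 = 0.187.
P(Income ∈ {Q2, Q4}) = 0.237 + 0.187 = 0.424; P(Education=<HS, Income ∈ {Q2, Q4}) = 0.125 + 0.013 = 0.138.
P(Education=<HS | Income ∈ {Q2, Q4}) = 0.138/0.424 = 0.32547.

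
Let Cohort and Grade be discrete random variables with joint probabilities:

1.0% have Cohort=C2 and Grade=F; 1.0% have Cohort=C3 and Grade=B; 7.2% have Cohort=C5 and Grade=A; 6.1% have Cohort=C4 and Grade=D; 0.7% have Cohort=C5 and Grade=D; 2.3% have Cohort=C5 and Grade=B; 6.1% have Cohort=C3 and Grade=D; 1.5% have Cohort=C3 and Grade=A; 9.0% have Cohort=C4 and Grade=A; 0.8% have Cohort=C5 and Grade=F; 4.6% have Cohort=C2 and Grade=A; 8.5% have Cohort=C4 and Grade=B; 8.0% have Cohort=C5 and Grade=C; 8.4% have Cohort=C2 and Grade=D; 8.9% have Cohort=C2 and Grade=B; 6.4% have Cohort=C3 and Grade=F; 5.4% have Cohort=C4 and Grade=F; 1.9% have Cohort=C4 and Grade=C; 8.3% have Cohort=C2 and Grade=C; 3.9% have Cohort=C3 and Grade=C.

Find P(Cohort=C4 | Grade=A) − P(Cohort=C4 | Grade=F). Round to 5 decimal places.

P(Grade=A) = 0.046 + 0.015 + 0.090 + 0.072 = 0.223; P(Cohort=C4 | Grade=A) = 0.090/0.223 = 0.403587.
P(Grade=F) = 0.010 + 0.064 + 0.054 + 0.008 = 0.136; P(Cohort=C4 | Grade=F) = 0.054/0.136 = 0.397059.
Difference = 0.00653.

0.00653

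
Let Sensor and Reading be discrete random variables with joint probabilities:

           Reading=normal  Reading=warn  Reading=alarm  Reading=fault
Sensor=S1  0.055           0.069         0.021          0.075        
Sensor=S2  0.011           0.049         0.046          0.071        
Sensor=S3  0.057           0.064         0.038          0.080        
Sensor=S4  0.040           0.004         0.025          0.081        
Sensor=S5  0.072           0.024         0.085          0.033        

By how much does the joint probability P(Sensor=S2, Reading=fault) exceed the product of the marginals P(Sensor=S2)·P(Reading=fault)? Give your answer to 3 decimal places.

P(Sensor=S2) = 0.011 + 0.049 + 0.046 + 0.071 = 0.177.
P(Reading=fault) = 0.075 + 0.071 + 0.080 + 0.081 + 0.033 = 0.340.
P(Sensor=S2, Reading=fault) − P(Sensor=S2)P(Reading=fault) = 0.071 − 0.177×0.340 = 0.011.

0.011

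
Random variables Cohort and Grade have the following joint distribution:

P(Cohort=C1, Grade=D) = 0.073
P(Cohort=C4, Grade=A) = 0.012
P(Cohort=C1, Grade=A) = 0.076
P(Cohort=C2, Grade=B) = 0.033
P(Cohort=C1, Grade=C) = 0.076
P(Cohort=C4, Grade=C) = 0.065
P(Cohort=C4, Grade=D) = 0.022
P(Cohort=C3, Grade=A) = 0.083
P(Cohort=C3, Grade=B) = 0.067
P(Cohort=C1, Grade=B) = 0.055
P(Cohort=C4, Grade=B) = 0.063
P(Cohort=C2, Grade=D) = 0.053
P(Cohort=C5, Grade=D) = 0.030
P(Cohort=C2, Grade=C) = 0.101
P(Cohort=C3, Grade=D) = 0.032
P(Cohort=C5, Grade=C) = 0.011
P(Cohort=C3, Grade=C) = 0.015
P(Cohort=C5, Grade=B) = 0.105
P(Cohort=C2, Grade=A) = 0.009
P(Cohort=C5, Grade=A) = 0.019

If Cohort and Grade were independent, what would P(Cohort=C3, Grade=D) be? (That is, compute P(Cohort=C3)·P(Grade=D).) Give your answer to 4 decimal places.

0.0414

P(Cohort=C3) = 0.083 + 0.067 + 0.015 + 0.032 = 0.197.
P(Grade=D) = 0.073 + 0.053 + 0.032 + 0.022 + 0.030 = 0.210.
Product: 0.197 × 0.210 = 0.0414.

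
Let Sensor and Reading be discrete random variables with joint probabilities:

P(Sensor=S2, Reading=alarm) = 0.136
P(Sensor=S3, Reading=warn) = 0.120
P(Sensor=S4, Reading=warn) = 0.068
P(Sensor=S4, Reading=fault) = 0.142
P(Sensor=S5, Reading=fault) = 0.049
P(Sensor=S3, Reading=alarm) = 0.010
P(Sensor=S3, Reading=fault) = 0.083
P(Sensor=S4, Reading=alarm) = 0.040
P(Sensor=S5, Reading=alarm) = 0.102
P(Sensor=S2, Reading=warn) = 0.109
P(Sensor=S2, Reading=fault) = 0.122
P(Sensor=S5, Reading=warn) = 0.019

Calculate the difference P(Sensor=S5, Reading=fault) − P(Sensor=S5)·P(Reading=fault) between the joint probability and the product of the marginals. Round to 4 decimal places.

-0.0183

P(Sensor=S5) = 0.019 + 0.102 + 0.049 = 0.170.
P(Reading=fault) = 0.122 + 0.083 + 0.142 + 0.049 = 0.396.
P(Sensor=S5, Reading=fault) − P(Sensor=S5)P(Reading=fault) = 0.049 − 0.170×0.396 = -0.0183.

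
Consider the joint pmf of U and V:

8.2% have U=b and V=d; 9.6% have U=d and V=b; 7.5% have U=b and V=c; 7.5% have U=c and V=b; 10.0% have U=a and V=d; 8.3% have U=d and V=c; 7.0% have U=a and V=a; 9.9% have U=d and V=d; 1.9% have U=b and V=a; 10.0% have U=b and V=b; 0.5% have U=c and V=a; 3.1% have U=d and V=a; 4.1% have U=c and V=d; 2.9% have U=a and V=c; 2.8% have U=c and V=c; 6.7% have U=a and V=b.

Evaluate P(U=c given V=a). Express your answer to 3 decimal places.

0.040

P(V=a) = 0.070 + 0.019 + 0.005 + 0.031 = 0.125.
P(U=c | V=a) = 0.005/0.125 = 0.040.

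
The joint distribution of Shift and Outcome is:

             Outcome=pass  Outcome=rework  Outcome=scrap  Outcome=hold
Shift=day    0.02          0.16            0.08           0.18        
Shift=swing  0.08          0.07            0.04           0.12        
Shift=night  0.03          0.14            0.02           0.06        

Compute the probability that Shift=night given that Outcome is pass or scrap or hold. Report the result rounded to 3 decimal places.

0.175

P(Outcome=pass) = 0.02 + 0.08 + 0.03 = 0.13.
P(Outcome=scrap) = 0.08 + 0.04 + 0.02 = 0.14.
P(Outcome=hold) = 0.18 + 0.12 + 0.06 = 0.36.
P(Outcome ∈ {pass, scrap, hold}) = 0.13 + 0.14 + 0.36 = 0.63; P(Shift=night, Outcome ∈ {pass, scrap, hold}) = 0.03 + 0.02 + 0.06 = 0.11.
P(Shift=night | Outcome ∈ {pass, scrap, hold}) = 0.11/0.63 = 0.175.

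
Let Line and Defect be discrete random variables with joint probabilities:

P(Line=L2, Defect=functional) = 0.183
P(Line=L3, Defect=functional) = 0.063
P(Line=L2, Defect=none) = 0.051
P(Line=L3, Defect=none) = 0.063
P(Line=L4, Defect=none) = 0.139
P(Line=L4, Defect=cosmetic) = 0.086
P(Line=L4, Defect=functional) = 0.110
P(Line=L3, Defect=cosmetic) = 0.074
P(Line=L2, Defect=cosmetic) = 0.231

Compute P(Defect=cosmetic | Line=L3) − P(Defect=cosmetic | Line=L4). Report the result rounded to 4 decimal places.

0.1133

P(Line=L3) = 0.063 + 0.074 + 0.063 = 0.200; P(Defect=cosmetic | Line=L3) = 0.074/0.200 = 0.37000.
P(Line=L4) = 0.139 + 0.086 + 0.110 = 0.335; P(Defect=cosmetic | Line=L4) = 0.086/0.335 = 0.25672.
Difference = 0.1133.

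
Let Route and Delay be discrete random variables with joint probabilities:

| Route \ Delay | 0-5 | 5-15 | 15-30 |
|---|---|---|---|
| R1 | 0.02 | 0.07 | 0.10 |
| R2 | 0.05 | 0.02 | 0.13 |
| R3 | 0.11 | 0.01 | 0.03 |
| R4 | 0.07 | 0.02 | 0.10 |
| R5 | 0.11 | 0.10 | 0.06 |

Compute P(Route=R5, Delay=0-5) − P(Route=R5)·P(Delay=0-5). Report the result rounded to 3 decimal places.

P(Route=R5) = 0.11 + 0.10 + 0.06 = 0.27.
P(Delay=0-5) = 0.02 + 0.05 + 0.11 + 0.07 + 0.11 = 0.36.
P(Route=R5, Delay=0-5) − P(Route=R5)P(Delay=0-5) = 0.11 − 0.27×0.36 = 0.013.

0.013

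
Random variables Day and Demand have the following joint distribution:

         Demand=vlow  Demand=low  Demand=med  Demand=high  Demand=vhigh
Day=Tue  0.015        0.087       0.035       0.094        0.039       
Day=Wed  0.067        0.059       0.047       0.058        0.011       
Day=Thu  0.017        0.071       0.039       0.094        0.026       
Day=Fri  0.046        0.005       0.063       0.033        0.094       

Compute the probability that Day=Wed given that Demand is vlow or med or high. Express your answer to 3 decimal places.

P(Demand=vlow) = 0.015 + 0.067 + 0.017 + 0.046 = 0.145.
P(Demand=med) = 0.035 + 0.047 + 0.039 + 0.063 = 0.184.
P(Demand=high) = 0.094 + 0.058 + 0.094 + 0.033 = 0.279.
P(Demand ∈ {vlow, med, high}) = 0.145 + 0.184 + 0.279 = 0.608; P(Day=Wed, Demand ∈ {vlow, med, high}) = 0.067 + 0.047 + 0.058 = 0.172.
P(Day=Wed | Demand ∈ {vlow, med, high}) = 0.172/0.608 = 0.283.

0.283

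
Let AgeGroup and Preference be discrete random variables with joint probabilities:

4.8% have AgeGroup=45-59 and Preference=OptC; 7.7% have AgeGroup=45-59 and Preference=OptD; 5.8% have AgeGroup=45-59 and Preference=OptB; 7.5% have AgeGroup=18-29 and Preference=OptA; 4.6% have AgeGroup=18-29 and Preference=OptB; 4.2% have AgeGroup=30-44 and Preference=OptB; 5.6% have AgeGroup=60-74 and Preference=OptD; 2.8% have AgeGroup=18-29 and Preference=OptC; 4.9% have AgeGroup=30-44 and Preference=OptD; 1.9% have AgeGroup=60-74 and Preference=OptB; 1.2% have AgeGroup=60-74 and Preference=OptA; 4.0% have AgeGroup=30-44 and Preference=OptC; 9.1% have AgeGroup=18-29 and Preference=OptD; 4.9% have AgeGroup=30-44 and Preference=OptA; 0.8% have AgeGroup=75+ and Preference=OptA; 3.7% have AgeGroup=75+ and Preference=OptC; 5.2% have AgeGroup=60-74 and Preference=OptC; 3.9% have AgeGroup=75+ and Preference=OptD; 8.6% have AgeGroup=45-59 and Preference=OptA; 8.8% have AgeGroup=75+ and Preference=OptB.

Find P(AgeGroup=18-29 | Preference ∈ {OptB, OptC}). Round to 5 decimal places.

P(Preference=OptB) = 0.046 + 0.042 + 0.058 + 0.019 + 0.088 = 0.253.
P(Preference=OptC) = 0.028 + 0.040 + 0.048 + 0.052 + 0.037 = 0.205.
P(Preference ∈ {OptB, OptC}) = 0.253 + 0.205 = 0.458; P(AgeGroup=18-29, Preference ∈ {OptB, OptC}) = 0.046 + 0.028 = 0.074.
P(AgeGroup=18-29 | Preference ∈ {OptB, OptC}) = 0.074/0.458 = 0.16157.

0.16157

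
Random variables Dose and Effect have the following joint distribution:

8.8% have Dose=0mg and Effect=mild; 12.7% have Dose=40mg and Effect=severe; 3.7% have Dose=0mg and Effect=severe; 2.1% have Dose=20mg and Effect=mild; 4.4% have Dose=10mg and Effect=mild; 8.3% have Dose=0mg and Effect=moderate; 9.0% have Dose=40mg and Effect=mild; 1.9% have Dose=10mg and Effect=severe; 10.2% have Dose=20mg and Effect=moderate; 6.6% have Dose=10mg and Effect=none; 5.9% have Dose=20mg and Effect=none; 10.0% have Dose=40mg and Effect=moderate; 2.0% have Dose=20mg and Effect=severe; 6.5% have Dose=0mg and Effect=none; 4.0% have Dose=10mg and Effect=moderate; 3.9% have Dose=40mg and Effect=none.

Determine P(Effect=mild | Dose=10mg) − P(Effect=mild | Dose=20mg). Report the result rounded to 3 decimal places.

P(Dose=10mg) = 0.066 + 0.044 + 0.040 + 0.019 = 0.169; P(Effect=mild | Dose=10mg) = 0.044/0.169 = 0.2604.
P(Dose=20mg) = 0.059 + 0.021 + 0.102 + 0.020 = 0.202; P(Effect=mild | Dose=20mg) = 0.021/0.202 = 0.1040.
Difference = 0.156.

0.156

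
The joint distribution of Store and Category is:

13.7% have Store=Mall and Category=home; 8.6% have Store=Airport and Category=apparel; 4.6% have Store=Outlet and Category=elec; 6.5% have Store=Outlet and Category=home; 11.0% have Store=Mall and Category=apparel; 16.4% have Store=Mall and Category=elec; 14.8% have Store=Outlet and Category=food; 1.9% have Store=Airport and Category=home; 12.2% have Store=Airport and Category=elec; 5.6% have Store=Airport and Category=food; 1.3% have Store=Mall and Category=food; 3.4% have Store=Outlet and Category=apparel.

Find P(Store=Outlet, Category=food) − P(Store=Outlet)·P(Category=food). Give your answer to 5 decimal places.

0.08442

P(Store=Outlet) = 0.148 + 0.034 + 0.046 + 0.065 = 0.293.
P(Category=food) = 0.013 + 0.056 + 0.148 = 0.217.
P(Store=Outlet, Category=food) − P(Store=Outlet)P(Category=food) = 0.148 − 0.293×0.217 = 0.08442.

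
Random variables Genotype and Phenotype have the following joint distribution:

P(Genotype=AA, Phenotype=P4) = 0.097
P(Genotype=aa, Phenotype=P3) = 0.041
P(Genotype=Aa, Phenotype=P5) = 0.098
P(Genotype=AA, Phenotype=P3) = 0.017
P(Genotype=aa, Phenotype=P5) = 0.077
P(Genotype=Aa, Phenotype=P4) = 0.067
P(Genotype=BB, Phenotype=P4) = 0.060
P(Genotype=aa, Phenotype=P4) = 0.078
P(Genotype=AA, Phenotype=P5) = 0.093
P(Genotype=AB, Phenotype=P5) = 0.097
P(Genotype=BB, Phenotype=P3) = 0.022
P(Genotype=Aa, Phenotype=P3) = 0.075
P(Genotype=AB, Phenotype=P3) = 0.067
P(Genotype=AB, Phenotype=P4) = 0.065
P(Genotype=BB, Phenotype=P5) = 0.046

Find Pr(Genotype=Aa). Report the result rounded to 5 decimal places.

P(Genotype=Aa) = 0.075 + 0.067 + 0.098 = 0.240.

0.24000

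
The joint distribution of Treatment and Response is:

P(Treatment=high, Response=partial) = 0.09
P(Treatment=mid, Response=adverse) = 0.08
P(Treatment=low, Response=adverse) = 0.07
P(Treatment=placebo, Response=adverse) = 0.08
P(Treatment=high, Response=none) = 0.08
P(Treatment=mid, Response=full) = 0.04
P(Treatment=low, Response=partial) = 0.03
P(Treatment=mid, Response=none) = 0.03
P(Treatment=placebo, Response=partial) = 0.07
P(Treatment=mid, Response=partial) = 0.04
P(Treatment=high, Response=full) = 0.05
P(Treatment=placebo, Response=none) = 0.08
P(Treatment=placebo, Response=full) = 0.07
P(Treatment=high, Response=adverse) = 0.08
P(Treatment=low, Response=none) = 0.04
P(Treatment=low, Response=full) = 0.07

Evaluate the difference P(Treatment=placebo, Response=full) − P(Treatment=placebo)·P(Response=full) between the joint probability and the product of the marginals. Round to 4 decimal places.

P(Treatment=placebo) = 0.08 + 0.07 + 0.07 + 0.08 = 0.30.
P(Response=full) = 0.07 + 0.07 + 0.04 + 0.05 = 0.23.
P(Treatment=placebo, Response=full) − P(Treatment=placebo)P(Response=full) = 0.07 − 0.30×0.23 = 0.0010.

0.0010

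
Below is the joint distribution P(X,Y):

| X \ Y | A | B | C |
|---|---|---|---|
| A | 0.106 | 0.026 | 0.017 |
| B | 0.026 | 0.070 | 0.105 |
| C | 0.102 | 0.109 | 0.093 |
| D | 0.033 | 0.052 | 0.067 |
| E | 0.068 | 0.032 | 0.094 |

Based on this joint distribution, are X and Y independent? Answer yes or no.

P(X=A) = 0.149 and P(Y=A) = 0.335, so their product is 0.04992, but P(X=A, Y=A) = 0.106. Since these differ, X and Y are not independent.

no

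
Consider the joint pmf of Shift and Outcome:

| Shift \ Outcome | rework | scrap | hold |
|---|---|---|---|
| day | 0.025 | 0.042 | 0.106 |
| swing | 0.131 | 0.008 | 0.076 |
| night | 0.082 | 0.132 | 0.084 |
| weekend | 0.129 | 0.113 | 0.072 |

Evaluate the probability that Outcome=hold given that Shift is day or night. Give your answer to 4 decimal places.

0.4034

P(Shift=day) = 0.025 + 0.042 + 0.106 = 0.173.
P(Shift=night) = 0.082 + 0.132 + 0.084 = 0.298.
P(Shift ∈ {day, night}) = 0.173 + 0.298 = 0.471; P(Outcome=hold, Shift ∈ {day, night}) = 0.106 + 0.084 = 0.190.
P(Outcome=hold | Shift ∈ {day, night}) = 0.190/0.471 = 0.4034.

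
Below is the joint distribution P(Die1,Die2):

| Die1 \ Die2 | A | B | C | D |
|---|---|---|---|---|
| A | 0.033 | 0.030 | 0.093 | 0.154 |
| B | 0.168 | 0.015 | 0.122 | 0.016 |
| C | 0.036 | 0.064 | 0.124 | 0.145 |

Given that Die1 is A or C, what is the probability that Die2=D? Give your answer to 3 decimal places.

0.440

P(Die1=A) = 0.033 + 0.030 + 0.093 + 0.154 = 0.310.
P(Die1=C) = 0.036 + 0.064 + 0.124 + 0.145 = 0.369.
P(Die1 ∈ {A, C}) = 0.310 + 0.369 = 0.679; P(Die2=D, Die1 ∈ {A, C}) = 0.154 + 0.145 = 0.299.
P(Die2=D | Die1 ∈ {A, C}) = 0.299/0.679 = 0.440.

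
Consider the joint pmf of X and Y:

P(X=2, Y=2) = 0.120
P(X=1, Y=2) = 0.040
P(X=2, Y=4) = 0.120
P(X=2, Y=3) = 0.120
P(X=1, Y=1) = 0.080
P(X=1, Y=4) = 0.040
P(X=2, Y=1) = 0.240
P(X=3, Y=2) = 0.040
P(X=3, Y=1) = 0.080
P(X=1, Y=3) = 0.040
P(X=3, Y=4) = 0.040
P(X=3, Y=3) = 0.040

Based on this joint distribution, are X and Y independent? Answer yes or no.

yes

Every cell satisfies P(X,Y) = P(X)·P(Y). For instance P(X=2) = 0.600, P(Y=2) = 0.200, and 0.600×0.200 = 0.120 matches the joint entry. So X and Y are independent.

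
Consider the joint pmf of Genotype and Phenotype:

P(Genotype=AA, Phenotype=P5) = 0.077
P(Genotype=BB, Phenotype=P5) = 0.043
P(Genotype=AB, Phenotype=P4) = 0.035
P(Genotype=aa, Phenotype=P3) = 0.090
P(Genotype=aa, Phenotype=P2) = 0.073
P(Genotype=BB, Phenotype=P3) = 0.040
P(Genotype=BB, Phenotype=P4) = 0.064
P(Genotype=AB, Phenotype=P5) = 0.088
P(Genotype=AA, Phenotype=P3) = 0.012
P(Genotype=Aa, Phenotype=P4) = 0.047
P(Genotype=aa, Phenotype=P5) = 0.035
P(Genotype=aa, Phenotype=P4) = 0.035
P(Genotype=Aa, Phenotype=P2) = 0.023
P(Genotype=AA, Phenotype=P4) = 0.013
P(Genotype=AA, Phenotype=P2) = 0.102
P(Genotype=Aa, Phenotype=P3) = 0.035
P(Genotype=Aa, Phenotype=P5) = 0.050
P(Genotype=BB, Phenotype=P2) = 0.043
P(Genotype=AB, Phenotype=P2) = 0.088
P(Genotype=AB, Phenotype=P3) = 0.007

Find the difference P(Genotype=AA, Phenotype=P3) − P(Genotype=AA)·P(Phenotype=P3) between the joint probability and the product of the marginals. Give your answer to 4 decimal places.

-0.0255

P(Genotype=AA) = 0.102 + 0.012 + 0.013 + 0.077 = 0.204.
P(Phenotype=P3) = 0.012 + 0.035 + 0.090 + 0.007 + 0.040 = 0.184.
P(Genotype=AA, Phenotype=P3) − P(Genotype=AA)P(Phenotype=P3) = 0.012 − 0.204×0.184 = -0.0255.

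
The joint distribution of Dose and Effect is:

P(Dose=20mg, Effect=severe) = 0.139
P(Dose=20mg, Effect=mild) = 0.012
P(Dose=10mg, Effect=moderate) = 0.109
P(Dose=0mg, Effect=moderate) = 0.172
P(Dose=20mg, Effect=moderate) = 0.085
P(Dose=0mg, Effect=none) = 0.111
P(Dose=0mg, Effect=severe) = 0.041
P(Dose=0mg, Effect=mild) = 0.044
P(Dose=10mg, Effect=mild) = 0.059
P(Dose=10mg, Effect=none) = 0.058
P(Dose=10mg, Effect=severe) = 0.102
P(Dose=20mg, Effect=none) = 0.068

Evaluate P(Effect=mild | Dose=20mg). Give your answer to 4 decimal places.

P(Dose=20mg) = 0.068 + 0.012 + 0.085 + 0.139 = 0.304.
P(Effect=mild | Dose=20mg) = 0.012/0.304 = 0.0395.

0.0395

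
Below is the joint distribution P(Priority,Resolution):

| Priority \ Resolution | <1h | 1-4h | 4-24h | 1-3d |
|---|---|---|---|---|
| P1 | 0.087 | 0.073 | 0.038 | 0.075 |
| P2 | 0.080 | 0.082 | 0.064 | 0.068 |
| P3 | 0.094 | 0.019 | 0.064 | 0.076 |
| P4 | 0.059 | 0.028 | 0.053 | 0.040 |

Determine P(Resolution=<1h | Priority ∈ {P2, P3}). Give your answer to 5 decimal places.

P(Priority=P2) = 0.080 + 0.082 + 0.064 + 0.068 = 0.294.
P(Priority=P3) = 0.094 + 0.019 + 0.064 + 0.076 = 0.253.
P(Priority ∈ {P2, P3}) = 0.294 + 0.253 = 0.547; P(Resolution=<1h, Priority ∈ {P2, P3}) = 0.080 + 0.094 = 0.174.
P(Resolution=<1h | Priority ∈ {P2, P3}) = 0.174/0.547 = 0.31810.

0.31810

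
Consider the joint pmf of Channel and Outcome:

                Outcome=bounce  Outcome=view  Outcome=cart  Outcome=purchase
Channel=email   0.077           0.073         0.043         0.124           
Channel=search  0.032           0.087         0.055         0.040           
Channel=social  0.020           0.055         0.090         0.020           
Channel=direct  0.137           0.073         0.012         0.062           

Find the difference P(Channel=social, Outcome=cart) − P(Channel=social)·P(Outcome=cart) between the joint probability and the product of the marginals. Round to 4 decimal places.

0.0530

P(Channel=social) = 0.020 + 0.055 + 0.090 + 0.020 = 0.185.
P(Outcome=cart) = 0.043 + 0.055 + 0.090 + 0.012 = 0.200.
P(Channel=social, Outcome=cart) − P(Channel=social)P(Outcome=cart) = 0.090 − 0.185×0.200 = 0.0530.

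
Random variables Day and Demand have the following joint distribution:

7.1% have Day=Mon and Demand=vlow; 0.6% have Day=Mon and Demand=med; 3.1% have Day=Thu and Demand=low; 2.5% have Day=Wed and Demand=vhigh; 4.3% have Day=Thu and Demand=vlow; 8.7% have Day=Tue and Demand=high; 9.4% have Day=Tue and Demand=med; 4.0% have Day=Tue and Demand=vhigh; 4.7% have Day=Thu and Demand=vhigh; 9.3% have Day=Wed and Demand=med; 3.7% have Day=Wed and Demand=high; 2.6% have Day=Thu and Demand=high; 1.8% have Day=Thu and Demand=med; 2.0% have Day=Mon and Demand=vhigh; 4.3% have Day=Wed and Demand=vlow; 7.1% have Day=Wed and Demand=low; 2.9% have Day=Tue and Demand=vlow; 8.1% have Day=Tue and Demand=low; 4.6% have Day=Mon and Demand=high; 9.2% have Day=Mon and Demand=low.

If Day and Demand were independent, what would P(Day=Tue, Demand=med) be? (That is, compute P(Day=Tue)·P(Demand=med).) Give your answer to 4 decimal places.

0.0698

P(Day=Tue) = 0.029 + 0.081 + 0.094 + 0.087 + 0.040 = 0.331.
P(Demand=med) = 0.006 + 0.094 + 0.093 + 0.018 = 0.211.
Product: 0.331 × 0.211 = 0.0698.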